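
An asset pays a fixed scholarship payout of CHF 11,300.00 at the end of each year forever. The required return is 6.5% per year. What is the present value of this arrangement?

Periodic rate r = 0.065 per year.
Level perpetuity: PV = PMT / r = 11,300 / (0.065) = CHF 173,846.15.

CHF 173,846.15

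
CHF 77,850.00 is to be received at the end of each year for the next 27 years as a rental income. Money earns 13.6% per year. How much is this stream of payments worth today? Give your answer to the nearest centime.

This is an ordinary annuity: 27 payments of CHF 77,850.00 at the end of each year.
Periodic rate r = 0.136 per year.
PV = PMT × [(1 − (1+r)^−n)/r] = 77,850 × [1 − (1+r)^−27] / r = CHF 554,124.21

CHF 554,124.21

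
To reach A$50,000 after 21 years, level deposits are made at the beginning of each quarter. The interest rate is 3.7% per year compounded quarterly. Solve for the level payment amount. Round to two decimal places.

Level annuity due; solve FV = PMT × [((1+r)^n − 1)/r] × (1+r) for PMT.
Periodic rate r = 0.037/4 per quarter; n is counted in quarters.
With n = 84: PMT = 50,000 / ([((1+r)^n − 1)/r] × (1+r)) = A$392.62

A$392.62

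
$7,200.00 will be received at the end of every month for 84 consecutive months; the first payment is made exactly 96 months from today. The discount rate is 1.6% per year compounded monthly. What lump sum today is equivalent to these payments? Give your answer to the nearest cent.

Ordinary annuity of 84 payments, first payment at period 96.
Periodic rate r = 0.016/12 per month; n is counted in months.
The ordinary-annuity PV formula values the stream one period before the first payment (period 95); discount that back 95 periods:
PV₀ = 7,200 × [1 − (1+r)^−84] / r × (1+r)^−95 = $503,814.65

$503,814.65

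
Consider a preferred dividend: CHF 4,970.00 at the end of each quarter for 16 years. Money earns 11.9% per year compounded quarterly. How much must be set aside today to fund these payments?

This is an ordinary annuity: 64 payments of CHF 4,970.00 at the end of each quarter.
Periodic rate r = 0.119/4 per quarter; n is counted in quarters.
PV = PMT × [(1 − (1+r)^−n)/r] = 4,970 × [1 − (1+r)^−64] / r = CHF 141,470.95

CHF 141,470.95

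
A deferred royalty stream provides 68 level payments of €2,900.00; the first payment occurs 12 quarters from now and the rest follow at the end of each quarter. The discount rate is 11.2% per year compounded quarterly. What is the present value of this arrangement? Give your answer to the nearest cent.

Ordinary annuity of 68 payments, first payment at period 12.
Periodic rate r = 0.112/4 per quarter; n is counted in quarters.
The ordinary-annuity PV formula values the stream one period before the first payment (period 11); discount that back 11 periods:
PV₀ = 2,900 × [1 − (1+r)^−68] / r × (1+r)^−11 = €64,749.95

€64,749.95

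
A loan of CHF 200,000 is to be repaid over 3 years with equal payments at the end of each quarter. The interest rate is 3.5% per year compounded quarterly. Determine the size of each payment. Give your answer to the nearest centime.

Level ordinary annuity; solve PV = PMT × [(1 − (1+r)^−n)/r] for PMT.
Periodic rate r = 0.035/4 per quarter; n is counted in quarters.
With n = 12: PMT = 200,000 / ([(1 − (1+r)^−n)/r]) = CHF 17,629.72

CHF 17,629.72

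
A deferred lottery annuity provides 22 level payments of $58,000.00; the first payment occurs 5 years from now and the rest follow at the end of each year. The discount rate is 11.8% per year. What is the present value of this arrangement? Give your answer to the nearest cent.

Ordinary annuity of 22 payments, first payment at period 5.
Periodic rate r = 0.118 per year.
The ordinary-annuity PV formula values the stream one period before the first payment (period 4); discount that back 4 periods:
PV₀ = 58,000 × [1 − (1+r)^−22] / r × (1+r)^−4 = $287,571.26

$287,571.26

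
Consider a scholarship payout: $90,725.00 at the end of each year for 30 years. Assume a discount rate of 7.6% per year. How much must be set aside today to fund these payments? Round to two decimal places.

This is an ordinary annuity: 30 payments of $90,725.00 at the end of each year.
Periodic rate r = 0.076 per year.
PV = PMT × [(1 − (1+r)^−n)/r] = 90,725 × [1 − (1+r)^−30] / r = $1,061,149.47

$1,061,149.47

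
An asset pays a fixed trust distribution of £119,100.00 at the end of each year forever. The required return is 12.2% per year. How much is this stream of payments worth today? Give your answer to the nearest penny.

£976,229.51

Periodic rate r = 0.122 per year.
Level perpetuity: PV = PMT / r = 119,100 / (0.122) = £976,229.51.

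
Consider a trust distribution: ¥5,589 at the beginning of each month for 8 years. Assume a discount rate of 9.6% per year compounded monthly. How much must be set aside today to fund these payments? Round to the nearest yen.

This is an annuity due: 96 payments of ¥5,589 at the beginning of each month.
Periodic rate r = 0.096/12 per month; n is counted in months.
PV = PMT × [(1 − (1+r)^−n)/r] × (1+r) = 5,589 × [1 − (1+r)^−96] / r × (1+r) = ¥376,501

¥376,501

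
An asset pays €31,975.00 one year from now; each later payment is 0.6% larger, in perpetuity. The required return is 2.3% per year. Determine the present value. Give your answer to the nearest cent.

Periodic rate r = 0.023 per year.
Growing perpetuity (Gordon): PV = PMT₁ / (r − g) = 31,975 / (r − 0.006) = €1,880,882.35.

€1,880,882.35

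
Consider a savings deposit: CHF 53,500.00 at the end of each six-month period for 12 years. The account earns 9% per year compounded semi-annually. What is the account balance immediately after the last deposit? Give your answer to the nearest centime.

This is an ordinary annuity: 24 deposits of CHF 53,500.00 at the end of each six-month period.
Periodic rate r = 0.09/2 per half-year; n is counted in half-years.
FV = PMT × [((1+r)^n − 1)/r] = 53,500 × [(1+r)^24 − 1] / r = CHF 2,230,372.00

CHF 2,230,372.00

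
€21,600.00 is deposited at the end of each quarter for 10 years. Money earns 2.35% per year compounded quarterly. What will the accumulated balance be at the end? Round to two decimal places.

This is an ordinary annuity: 40 deposits of €21,600.00 at the end of each quarter.
Periodic rate r = 0.0235/4 per quarter; n is counted in quarters.
FV = PMT × [((1+r)^n − 1)/r] = 21,600 × [(1+r)^40 − 1] / r = €970,765.73

€970,765.73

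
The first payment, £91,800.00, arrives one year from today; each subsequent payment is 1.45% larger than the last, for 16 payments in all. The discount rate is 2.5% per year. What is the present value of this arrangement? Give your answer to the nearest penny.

£1,327,973.20

Periodic rate r = 0.025 per year.
Growing ordinary annuity: PV = PMT₁ × [1 − ((1+g)/(1+r))^n] / (r − g) = 91,800 × [1 − ((1+0.0145)/(1+r))^16] / (r − 0.0145) = £1,327,973.20.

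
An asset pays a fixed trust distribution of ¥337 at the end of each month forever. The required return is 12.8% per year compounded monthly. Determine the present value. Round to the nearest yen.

Periodic rate r = 0.128/12 per month.
Level perpetuity: PV = PMT / r = 337 / (0.128/12) = ¥31,594.

¥31,594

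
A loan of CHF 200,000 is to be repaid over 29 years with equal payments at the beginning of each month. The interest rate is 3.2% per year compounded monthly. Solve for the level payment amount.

Level annuity due; solve PV = PMT × [(1 − (1+r)^−n)/r] × (1+r) for PMT.
Periodic rate r = 0.032/12 per month; n is counted in months.
With n = 348: PMT = 200,000 / ([(1 − (1+r)^−n)/r] × (1+r)) = CHF 880.41

CHF 880.41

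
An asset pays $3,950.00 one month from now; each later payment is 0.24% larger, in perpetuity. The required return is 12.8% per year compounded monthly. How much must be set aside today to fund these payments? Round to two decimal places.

Periodic rate r = 0.128/12 per month.
Growing perpetuity (Gordon): PV = PMT₁ / (r − g) = 3,950 / (r − 0.0024) = $477,822.58.

$477,822.58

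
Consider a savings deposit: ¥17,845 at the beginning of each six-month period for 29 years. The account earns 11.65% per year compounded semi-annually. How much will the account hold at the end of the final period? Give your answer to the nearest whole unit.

This is an annuity due: 58 deposits of ¥17,845 at the beginning of each six-month period.
Periodic rate r = 0.1165/2 per half-year; n is counted in half-years.
FV = PMT × [((1+r)^n − 1)/r] × (1+r) = 17,845 × [(1+r)^58 − 1] / r × (1+r) = ¥8,324,068

¥8,324,068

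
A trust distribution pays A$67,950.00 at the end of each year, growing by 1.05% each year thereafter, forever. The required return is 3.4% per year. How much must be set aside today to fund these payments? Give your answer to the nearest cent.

A$2,891,489.36

Periodic rate r = 0.034 per year.
Growing perpetuity (Gordon): PV = PMT₁ / (r − g) = 67,950 / (r − 0.0105) = A$2,891,489.36.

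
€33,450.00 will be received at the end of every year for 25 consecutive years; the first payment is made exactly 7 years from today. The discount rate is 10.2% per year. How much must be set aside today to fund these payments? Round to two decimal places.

Ordinary annuity of 25 payments, first payment at period 7.
Periodic rate r = 0.102 per year.
The ordinary-annuity PV formula values the stream one period before the first payment (period 6); discount that back 6 periods:
PV₀ = 33,450 × [1 − (1+r)^−25] / r × (1+r)^−6 = €166,957.83

€166,957.83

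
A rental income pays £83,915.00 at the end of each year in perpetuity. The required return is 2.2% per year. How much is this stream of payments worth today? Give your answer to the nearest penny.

Periodic rate r = 0.022 per year.
Level perpetuity: PV = PMT / r = 83,915 / (0.022) = £3,814,318.18.

£3,814,318.18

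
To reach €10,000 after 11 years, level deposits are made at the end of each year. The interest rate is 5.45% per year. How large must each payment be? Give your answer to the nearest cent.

Level ordinary annuity; solve FV = PMT × [((1+r)^n − 1)/r] for PMT.
Periodic rate r = 0.0545 per year.
With n = 11: PMT = 10,000 / ([((1+r)^n − 1)/r]) = €687.51

€687.51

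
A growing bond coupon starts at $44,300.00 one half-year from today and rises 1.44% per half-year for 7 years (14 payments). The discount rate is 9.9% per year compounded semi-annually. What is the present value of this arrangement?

Periodic rate r = 0.099/2 per half-year; n is counted in half-years.
Growing ordinary annuity: PV = PMT₁ × [1 − ((1+g)/(1+r))^n] / (r − g) = 44,300 × [1 − ((1+0.0144)/(1+r))^14] / (r − 0.0144) = $478,188.20.

$478,188.20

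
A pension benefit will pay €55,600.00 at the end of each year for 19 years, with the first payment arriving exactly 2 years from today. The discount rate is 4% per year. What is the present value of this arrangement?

€702,160.61

Ordinary annuity of 19 payments, first payment at period 2.
Periodic rate r = 0.04 per year.
The ordinary-annuity PV formula values the stream one period before the first payment (period 1); discount that back 1 periods:
PV₀ = 55,600 × [1 − (1+r)^−19] / r × (1+r)^−1 = €702,160.61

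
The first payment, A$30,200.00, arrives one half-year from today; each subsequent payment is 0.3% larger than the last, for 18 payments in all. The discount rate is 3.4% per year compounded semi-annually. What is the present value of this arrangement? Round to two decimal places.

A$476,333.14

Periodic rate r = 0.034/2 per half-year; n is counted in half-years.
Growing ordinary annuity: PV = PMT₁ × [1 − ((1+g)/(1+r))^n] / (r − g) = 30,200 × [1 − ((1+0.003)/(1+r))^18] / (r − 0.003) = A$476,333.14.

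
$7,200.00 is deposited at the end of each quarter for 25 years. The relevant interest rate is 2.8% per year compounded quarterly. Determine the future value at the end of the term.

This is an ordinary annuity: 100 deposits of $7,200.00 at the end of each quarter.
Periodic rate r = 0.028/4 per quarter; n is counted in quarters.
FV = PMT × [((1+r)^n − 1)/r] = 7,200 × [(1+r)^100 − 1] / r = $1,037,672.13

$1,037,672.13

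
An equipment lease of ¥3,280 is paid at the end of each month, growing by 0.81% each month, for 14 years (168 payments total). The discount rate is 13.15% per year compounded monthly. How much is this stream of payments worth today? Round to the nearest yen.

¥434,371

Periodic rate r = 0.1315/12 per month; n is counted in months.
Growing ordinary annuity: PV = PMT₁ × [1 − ((1+g)/(1+r))^n] / (r − g) = 3,280 × [1 − ((1+0.0081)/(1+r))^168] / (r − 0.0081) = ¥434,371.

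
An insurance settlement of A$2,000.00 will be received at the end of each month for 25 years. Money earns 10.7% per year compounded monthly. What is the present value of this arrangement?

This is an ordinary annuity: 300 payments of A$2,000.00 at the end of each month.
Periodic rate r = 0.107/12 per month; n is counted in months.
PV = PMT × [(1 − (1+r)^−n)/r] = 2,000 × [1 − (1+r)^−300] / r = A$208,659.00

A$208,659.00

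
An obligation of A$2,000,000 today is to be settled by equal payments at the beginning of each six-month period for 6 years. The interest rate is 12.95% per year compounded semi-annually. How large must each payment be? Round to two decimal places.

Level annuity due; solve PV = PMT × [(1 − (1+r)^−n)/r] × (1+r) for PMT.
Periodic rate r = 0.1295/2 per half-year; n is counted in half-years.
With n = 12: PMT = 2,000,000 / ([(1 − (1+r)^−n)/r] × (1+r)) = A$229,917.99

A$229,917.99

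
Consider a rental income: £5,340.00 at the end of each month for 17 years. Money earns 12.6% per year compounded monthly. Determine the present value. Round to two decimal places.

This is an ordinary annuity: 204 payments of £5,340.00 at the end of each month.
Periodic rate r = 0.126/12 per month; n is counted in months.
PV = PMT × [(1 − (1+r)^−n)/r] = 5,340 × [1 − (1+r)^−204] / r = £448,184.48

£448,184.48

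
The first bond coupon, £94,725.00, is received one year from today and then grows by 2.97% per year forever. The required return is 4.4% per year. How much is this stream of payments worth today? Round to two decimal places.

£6,624,125.87

Periodic rate r = 0.044 per year.
Growing perpetuity (Gordon): PV = PMT₁ / (r − g) = 94,725 / (r − 0.0297) = £6,624,125.87.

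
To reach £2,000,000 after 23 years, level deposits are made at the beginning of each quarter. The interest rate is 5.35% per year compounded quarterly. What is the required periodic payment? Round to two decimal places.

£11,021.06

Level annuity due; solve FV = PMT × [((1+r)^n − 1)/r] × (1+r) for PMT.
Periodic rate r = 0.0535/4 per quarter; n is counted in quarters.
With n = 92: PMT = 2,000,000 / ([((1+r)^n − 1)/r] × (1+r)) = £11,021.06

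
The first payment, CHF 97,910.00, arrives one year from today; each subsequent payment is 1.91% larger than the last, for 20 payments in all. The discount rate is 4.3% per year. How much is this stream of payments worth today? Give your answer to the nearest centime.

CHF 1,519,862.80

Periodic rate r = 0.043 per year.
Growing ordinary annuity: PV = PMT₁ × [1 − ((1+g)/(1+r))^n] / (r − g) = 97,910 × [1 − ((1+0.0191)/(1+r))^20] / (r − 0.0191) = CHF 1,519,862.80.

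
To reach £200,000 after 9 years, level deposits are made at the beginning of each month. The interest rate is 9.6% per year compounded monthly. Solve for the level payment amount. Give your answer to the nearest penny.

£1,163.29

Level annuity due; solve FV = PMT × [((1+r)^n − 1)/r] × (1+r) for PMT.
Periodic rate r = 0.096/12 per month; n is counted in months.
With n = 108: PMT = 200,000 / ([((1+r)^n − 1)/r] × (1+r)) = £1,163.29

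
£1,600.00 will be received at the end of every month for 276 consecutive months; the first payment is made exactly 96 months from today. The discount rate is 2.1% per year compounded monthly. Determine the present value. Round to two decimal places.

Ordinary annuity of 276 payments, first payment at period 96.
Periodic rate r = 0.021/12 per month; n is counted in months.
The ordinary-annuity PV formula values the stream one period before the first payment (period 95); discount that back 95 periods:
PV₀ = 1,600 × [1 − (1+r)^−276] / r × (1+r)^−95 = £296,432.97

£296,432.97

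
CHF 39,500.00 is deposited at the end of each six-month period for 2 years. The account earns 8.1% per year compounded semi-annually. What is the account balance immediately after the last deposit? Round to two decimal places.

CHF 167,860.28

This is an ordinary annuity: 4 deposits of CHF 39,500.00 at the end of each six-month period.
Periodic rate r = 0.081/2 per half-year; n is counted in half-years.
FV = PMT × [((1+r)^n − 1)/r] = 39,500 × [(1+r)^4 − 1] / r = CHF 167,860.28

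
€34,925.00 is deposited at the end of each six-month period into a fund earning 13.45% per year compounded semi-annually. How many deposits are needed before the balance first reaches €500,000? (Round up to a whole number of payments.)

Periodic rate r = 0.1345/2 per half-year; n is counted in half-years.
Ordinary annuity FV: 500,000 = 34,925 × [((1+r)^n − 1)/r].
(1+r)^n = 1 + 500,000 × r / 34,925, so n = ln(1 + 500,000·r/34,925) / ln(1+r) = 10.36.
Round up to a whole number of payments: n = 11.

11 payments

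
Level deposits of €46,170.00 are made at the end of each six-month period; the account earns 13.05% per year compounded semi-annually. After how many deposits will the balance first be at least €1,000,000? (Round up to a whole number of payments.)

14 payments

Periodic rate r = 0.1305/2 per half-year; n is counted in half-years.
Ordinary annuity FV: 1,000,000 = 46,170 × [((1+r)^n − 1)/r].
(1+r)^n = 1 + 1,000,000 × r / 46,170, so n = ln(1 + 1,000,000·r/46,170) / ln(1+r) = 13.94.
Round up to a whole number of payments: n = 14.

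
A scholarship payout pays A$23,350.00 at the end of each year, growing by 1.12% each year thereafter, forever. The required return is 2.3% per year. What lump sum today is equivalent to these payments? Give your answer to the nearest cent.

A$1,978,813.56

Periodic rate r = 0.023 per year.
Growing perpetuity (Gordon): PV = PMT₁ / (r − g) = 23,350 / (r − 0.0112) = A$1,978,813.56.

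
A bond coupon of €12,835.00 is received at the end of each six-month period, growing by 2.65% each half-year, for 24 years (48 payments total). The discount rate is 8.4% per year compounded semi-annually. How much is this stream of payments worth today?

€424,750.38

Periodic rate r = 0.084/2 per half-year; n is counted in half-years.
Growing ordinary annuity: PV = PMT₁ × [1 − ((1+g)/(1+r))^n] / (r − g) = 12,835 × [1 − ((1+0.0265)/(1+r))^48] / (r − 0.0265) = €424,750.38.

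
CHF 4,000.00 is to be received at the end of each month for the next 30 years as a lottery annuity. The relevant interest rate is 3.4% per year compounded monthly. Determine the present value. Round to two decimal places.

CHF 901,954.74

This is an ordinary annuity: 360 payments of CHF 4,000.00 at the end of each month.
Periodic rate r = 0.034/12 per month; n is counted in months.
PV = PMT × [(1 − (1+r)^−n)/r] = 4,000 × [1 − (1+r)^−360] / r = CHF 901,954.74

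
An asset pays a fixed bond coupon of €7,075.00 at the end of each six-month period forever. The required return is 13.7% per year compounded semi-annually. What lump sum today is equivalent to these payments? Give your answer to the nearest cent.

€103,284.67

Periodic rate r = 0.137/2 per half-year.
Level perpetuity: PV = PMT / r = 7,075 / (0.137/2) = €103,284.67.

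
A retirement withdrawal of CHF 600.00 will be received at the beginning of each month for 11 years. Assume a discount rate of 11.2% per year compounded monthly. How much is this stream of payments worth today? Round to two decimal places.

CHF 45,849.54

This is an annuity due: 132 payments of CHF 600.00 at the beginning of each month.
Periodic rate r = 0.112/12 per month; n is counted in months.
PV = PMT × [(1 − (1+r)^−n)/r] × (1+r) = 600 × [1 − (1+r)^−132] / r × (1+r) = CHF 45,849.54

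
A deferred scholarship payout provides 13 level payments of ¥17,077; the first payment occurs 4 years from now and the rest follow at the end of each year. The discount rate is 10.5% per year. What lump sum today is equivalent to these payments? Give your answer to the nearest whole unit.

¥87,624

Ordinary annuity of 13 payments, first payment at period 4.
Periodic rate r = 0.105 per year.
The ordinary-annuity PV formula values the stream one period before the first payment (period 3); discount that back 3 periods:
PV₀ = 17,077 × [1 − (1+r)^−13] / r × (1+r)^−3 = ¥87,624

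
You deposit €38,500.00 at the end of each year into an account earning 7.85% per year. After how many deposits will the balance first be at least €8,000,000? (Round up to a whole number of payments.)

Periodic rate r = 0.0785 per year.
Ordinary annuity FV: 8,000,000 = 38,500 × [((1+r)^n − 1)/r].
(1+r)^n = 1 + 8,000,000 × r / 38,500, so n = ln(1 + 8,000,000·r/38,500) / ln(1+r) = 37.73.
Round up to a whole number of payments: n = 38.

38 payments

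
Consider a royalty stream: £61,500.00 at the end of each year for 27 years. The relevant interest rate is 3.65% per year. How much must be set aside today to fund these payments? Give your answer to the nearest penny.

£1,044,885.82

This is an ordinary annuity: 27 payments of £61,500.00 at the end of each year.
Periodic rate r = 0.0365 per year.
PV = PMT × [(1 − (1+r)^−n)/r] = 61,500 × [1 − (1+r)^−27] / r = £1,044,885.82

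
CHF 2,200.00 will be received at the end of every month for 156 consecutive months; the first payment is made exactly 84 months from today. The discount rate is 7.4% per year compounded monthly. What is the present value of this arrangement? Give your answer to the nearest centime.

CHF 132,090.53

Ordinary annuity of 156 payments, first payment at period 84.
Periodic rate r = 0.074/12 per month; n is counted in months.
The ordinary-annuity PV formula values the stream one period before the first payment (period 83); discount that back 83 periods:
PV₀ = 2,200 × [1 − (1+r)^−156] / r × (1+r)^−83 = CHF 132,090.53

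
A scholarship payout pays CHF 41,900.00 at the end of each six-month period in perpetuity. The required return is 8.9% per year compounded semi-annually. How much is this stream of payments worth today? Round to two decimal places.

Periodic rate r = 0.089/2 per half-year.
Level perpetuity: PV = PMT / r = 41,900 / (0.089/2) = CHF 941,573.03.

CHF 941,573.03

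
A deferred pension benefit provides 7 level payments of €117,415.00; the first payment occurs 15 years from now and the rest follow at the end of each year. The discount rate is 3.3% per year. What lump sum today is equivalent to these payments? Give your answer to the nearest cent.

€459,125.09

Ordinary annuity of 7 payments, first payment at period 15.
Periodic rate r = 0.033 per year.
The ordinary-annuity PV formula values the stream one period before the first payment (period 14); discount that back 14 periods:
PV₀ = 117,415 × [1 − (1+r)^−7] / r × (1+r)^−14 = €459,125.09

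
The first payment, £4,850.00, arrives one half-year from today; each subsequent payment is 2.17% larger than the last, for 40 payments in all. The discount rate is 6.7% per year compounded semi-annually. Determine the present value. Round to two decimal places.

Periodic rate r = 0.067/2 per half-year; n is counted in half-years.
Growing ordinary annuity: PV = PMT₁ × [1 − ((1+g)/(1+r))^n] / (r − g) = 4,850 × [1 − ((1+0.0217)/(1+r))^40] / (r − 0.0217) = £151,374.18.

£151,374.18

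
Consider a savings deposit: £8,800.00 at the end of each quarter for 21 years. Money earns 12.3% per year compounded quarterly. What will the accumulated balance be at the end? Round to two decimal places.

This is an ordinary annuity: 84 deposits of £8,800.00 at the end of each quarter.
Periodic rate r = 0.123/4 per quarter; n is counted in quarters.
FV = PMT × [((1+r)^n − 1)/r] = 8,800 × [(1+r)^84 − 1] / r = £3,357,318.03

£3,357,318.03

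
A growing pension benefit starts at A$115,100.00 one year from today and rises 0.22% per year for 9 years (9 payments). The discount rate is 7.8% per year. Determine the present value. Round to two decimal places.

A$730,649.92

Periodic rate r = 0.078 per year.
Growing ordinary annuity: PV = PMT₁ × [1 − ((1+g)/(1+r))^n] / (r − g) = 115,100 × [1 − ((1+0.0022)/(1+r))^9] / (r − 0.0022) = A$730,649.92.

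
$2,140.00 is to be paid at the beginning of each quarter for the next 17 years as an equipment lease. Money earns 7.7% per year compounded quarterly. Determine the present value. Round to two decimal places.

$82,322.17

This is an annuity due: 68 payments of $2,140.00 at the beginning of each quarter.
Periodic rate r = 0.077/4 per quarter; n is counted in quarters.
PV = PMT × [(1 − (1+r)^−n)/r] × (1+r) = 2,140 × [1 − (1+r)^−68] / r × (1+r) = $82,322.17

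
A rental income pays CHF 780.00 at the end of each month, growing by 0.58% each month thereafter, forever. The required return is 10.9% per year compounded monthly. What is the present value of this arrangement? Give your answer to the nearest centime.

Periodic rate r = 0.109/12 per month.
Growing perpetuity (Gordon): PV = PMT₁ / (r − g) = 780 / (r − 0.0058) = CHF 237,563.45.

CHF 237,563.45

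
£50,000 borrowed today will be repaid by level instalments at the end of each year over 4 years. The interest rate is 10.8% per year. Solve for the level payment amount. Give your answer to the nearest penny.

£16,047.55

Level ordinary annuity; solve PV = PMT × [(1 − (1+r)^−n)/r] for PMT.
Periodic rate r = 0.108 per year.
With n = 4: PMT = 50,000 / ([(1 − (1+r)^−n)/r]) = £16,047.55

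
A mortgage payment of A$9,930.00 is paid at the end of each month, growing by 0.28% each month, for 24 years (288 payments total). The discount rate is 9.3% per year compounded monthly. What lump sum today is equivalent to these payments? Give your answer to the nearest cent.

Periodic rate r = 0.093/12 per month; n is counted in months.
Growing ordinary annuity: PV = PMT₁ × [1 − ((1+g)/(1+r))^n] / (r − g) = 9,930 × [1 − ((1+0.0028)/(1+r))^288] / (r − 0.0028) = A$1,520,256.29.

A$1,520,256.29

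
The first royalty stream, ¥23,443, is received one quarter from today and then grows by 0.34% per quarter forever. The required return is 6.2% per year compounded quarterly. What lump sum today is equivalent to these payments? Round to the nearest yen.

¥1,937,438

Periodic rate r = 0.062/4 per quarter.
Growing perpetuity (Gordon): PV = PMT₁ / (r − g) = 23,443 / (r − 0.0034) = ¥1,937,438.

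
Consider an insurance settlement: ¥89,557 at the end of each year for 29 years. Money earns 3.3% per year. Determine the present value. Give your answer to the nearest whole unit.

¥1,655,384

This is an ordinary annuity: 29 payments of ¥89,557 at the end of each year.
Periodic rate r = 0.033 per year.
PV = PMT × [(1 − (1+r)^−n)/r] = 89,557 × [1 − (1+r)^−29] / r = ¥1,655,384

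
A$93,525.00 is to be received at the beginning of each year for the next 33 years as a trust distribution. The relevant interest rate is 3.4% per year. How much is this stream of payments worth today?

A$1,900,652.41

This is an annuity due: 33 payments of A$93,525.00 at the beginning of each year.
Periodic rate r = 0.034 per year.
PV = PMT × [(1 − (1+r)^−n)/r] × (1+r) = 93,525 × [1 − (1+r)^−33] / r × (1+r) = A$1,900,652.41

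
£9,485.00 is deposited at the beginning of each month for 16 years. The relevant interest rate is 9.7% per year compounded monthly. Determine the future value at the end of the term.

This is an annuity due: 192 deposits of £9,485.00 at the beginning of each month.
Periodic rate r = 0.097/12 per month; n is counted in months.
FV = PMT × [((1+r)^n − 1)/r] × (1+r) = 9,485 × [(1+r)^192 − 1] / r × (1+r) = £4,366,675.16

£4,366,675.16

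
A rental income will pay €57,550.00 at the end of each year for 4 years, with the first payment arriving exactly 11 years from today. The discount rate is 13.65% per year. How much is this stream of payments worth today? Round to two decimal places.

Ordinary annuity of 4 payments, first payment at period 11.
Periodic rate r = 0.1365 per year.
The ordinary-annuity PV formula values the stream one period before the first payment (period 10); discount that back 10 periods:
PV₀ = 57,550 × [1 − (1+r)^−4] / r × (1+r)^−10 = €46,980.86

€46,980.86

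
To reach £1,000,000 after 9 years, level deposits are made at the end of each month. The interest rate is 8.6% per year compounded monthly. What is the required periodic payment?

£6,165.16

Level ordinary annuity; solve FV = PMT × [((1+r)^n − 1)/r] for PMT.
Periodic rate r = 0.086/12 per month; n is counted in months.
With n = 108: PMT = 1,000,000 / ([((1+r)^n − 1)/r]) = £6,165.16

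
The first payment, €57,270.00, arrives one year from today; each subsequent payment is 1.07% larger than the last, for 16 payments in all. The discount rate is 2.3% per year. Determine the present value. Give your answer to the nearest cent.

Periodic rate r = 0.023 per year.
Growing ordinary annuity: PV = PMT₁ × [1 − ((1+g)/(1+r))^n] / (r − g) = 57,270 × [1 − ((1+0.0107)/(1+r))^16] / (r − 0.0107) = €819,306.20.

€819,306.20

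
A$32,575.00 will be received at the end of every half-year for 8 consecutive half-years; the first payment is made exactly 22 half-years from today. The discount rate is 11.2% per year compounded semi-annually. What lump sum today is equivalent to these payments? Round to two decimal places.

A$65,452.13

Ordinary annuity of 8 payments, first payment at period 22.
Periodic rate r = 0.112/2 per half-year; n is counted in half-years.
The ordinary-annuity PV formula values the stream one period before the first payment (period 21); discount that back 21 periods:
PV₀ = 32,575 × [1 − (1+r)^−8] / r × (1+r)^−21 = A$65,452.13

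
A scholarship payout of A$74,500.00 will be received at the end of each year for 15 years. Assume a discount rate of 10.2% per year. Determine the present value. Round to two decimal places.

This is an ordinary annuity: 15 payments of A$74,500.00 at the end of each year.
Periodic rate r = 0.102 per year.
PV = PMT × [(1 − (1+r)^−n)/r] = 74,500 × [1 − (1+r)^−15] / r = A$560,242.07

A$560,242.07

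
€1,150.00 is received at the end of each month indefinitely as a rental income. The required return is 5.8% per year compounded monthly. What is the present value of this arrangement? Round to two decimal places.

Periodic rate r = 0.058/12 per month.
Level perpetuity: PV = PMT / r = 1,150 / (0.058/12) = €237,931.03.

€237,931.03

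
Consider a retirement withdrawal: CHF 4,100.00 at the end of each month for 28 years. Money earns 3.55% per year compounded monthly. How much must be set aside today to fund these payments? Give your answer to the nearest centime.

CHF 872,244.17

This is an ordinary annuity: 336 payments of CHF 4,100.00 at the end of each month.
Periodic rate r = 0.0355/12 per month; n is counted in months.
PV = PMT × [(1 − (1+r)^−n)/r] = 4,100 × [1 − (1+r)^−336] / r = CHF 872,244.17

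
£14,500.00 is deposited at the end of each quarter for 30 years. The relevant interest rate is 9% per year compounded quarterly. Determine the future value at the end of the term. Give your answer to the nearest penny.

This is an ordinary annuity: 120 deposits of £14,500.00 at the end of each quarter.
Periodic rate r = 0.09/4 per quarter; n is counted in quarters.
FV = PMT × [((1+r)^n − 1)/r] = 14,500 × [(1+r)^120 − 1] / r = £8,661,993.50

£8,661,993.50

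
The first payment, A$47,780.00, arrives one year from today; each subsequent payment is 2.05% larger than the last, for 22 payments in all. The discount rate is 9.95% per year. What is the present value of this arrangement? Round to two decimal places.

Periodic rate r = 0.0995 per year.
Growing ordinary annuity: PV = PMT₁ × [1 − ((1+g)/(1+r))^n] / (r − g) = 47,780 × [1 − ((1+0.0205)/(1+r))^22] / (r − 0.0205) = A$487,533.87.

A$487,533.87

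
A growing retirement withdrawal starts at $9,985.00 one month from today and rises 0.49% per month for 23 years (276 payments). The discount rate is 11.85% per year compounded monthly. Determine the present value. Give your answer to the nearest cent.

$1,493,468.18

Periodic rate r = 0.1185/12 per month; n is counted in months.
Growing ordinary annuity: PV = PMT₁ × [1 − ((1+g)/(1+r))^n] / (r − g) = 9,985 × [1 − ((1+0.0049)/(1+r))^276] / (r − 0.0049) = $1,493,468.18.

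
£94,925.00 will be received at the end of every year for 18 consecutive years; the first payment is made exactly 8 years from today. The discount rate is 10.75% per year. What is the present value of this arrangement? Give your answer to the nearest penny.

£363,315.03

Ordinary annuity of 18 payments, first payment at period 8.
Periodic rate r = 0.1075 per year.
The ordinary-annuity PV formula values the stream one period before the first payment (period 7); discount that back 7 periods:
PV₀ = 94,925 × [1 − (1+r)^−18] / r × (1+r)^−7 = £363,315.03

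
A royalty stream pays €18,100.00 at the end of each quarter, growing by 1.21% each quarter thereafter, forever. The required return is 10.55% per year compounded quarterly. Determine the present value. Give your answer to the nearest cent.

Periodic rate r = 0.1055/4 per quarter.
Growing perpetuity (Gordon): PV = PMT₁ / (r − g) = 18,100 / (r − 0.0121) = €1,267,950.96.

€1,267,950.96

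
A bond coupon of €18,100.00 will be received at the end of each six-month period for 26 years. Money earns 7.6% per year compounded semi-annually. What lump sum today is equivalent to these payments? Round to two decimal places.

This is an ordinary annuity: 52 payments of €18,100.00 at the end of each six-month period.
Periodic rate r = 0.076/2 per half-year; n is counted in half-years.
PV = PMT × [(1 − (1+r)^−n)/r] = 18,100 × [1 − (1+r)^−52] / r = €407,824.93

€407,824.93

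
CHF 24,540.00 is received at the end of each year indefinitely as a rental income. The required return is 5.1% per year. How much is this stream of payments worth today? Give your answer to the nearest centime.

Periodic rate r = 0.051 per year.
Level perpetuity: PV = PMT / r = 24,540 / (0.051) = CHF 481,176.47.

CHF 481,176.47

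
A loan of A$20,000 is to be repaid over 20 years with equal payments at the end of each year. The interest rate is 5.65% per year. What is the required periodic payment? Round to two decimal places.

Level ordinary annuity; solve PV = PMT × [(1 − (1+r)^−n)/r] for PMT.
Periodic rate r = 0.0565 per year.
With n = 20: PMT = 20,000 / ([(1 − (1+r)^−n)/r]) = A$1,694.48

A$1,694.48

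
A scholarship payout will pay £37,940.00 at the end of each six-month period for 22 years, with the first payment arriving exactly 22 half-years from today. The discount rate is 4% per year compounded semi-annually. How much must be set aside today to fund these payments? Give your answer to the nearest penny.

£727,926.57

Ordinary annuity of 44 payments, first payment at period 22.
Periodic rate r = 0.04/2 per half-year; n is counted in half-years.
The ordinary-annuity PV formula values the stream one period before the first payment (period 21); discount that back 21 periods:
PV₀ = 37,940 × [1 − (1+r)^−44] / r × (1+r)^−21 = £727,926.57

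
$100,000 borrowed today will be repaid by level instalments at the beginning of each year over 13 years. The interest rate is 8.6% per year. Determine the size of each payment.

Level annuity due; solve PV = PMT × [(1 − (1+r)^−n)/r] × (1+r) for PMT.
Periodic rate r = 0.086 per year.
With n = 13: PMT = 100,000 / ([(1 − (1+r)^−n)/r] × (1+r)) = $12,037.59

$12,037.59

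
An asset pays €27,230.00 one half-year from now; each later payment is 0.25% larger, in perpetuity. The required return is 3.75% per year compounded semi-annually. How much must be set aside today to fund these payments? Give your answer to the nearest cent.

€1,675,692.31

Periodic rate r = 0.0375/2 per half-year.
Growing perpetuity (Gordon): PV = PMT₁ / (r − g) = 27,230 / (r − 0.0025) = €1,675,692.31.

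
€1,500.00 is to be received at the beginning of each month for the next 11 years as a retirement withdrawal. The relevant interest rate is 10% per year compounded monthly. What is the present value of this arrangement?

€120,807.89

This is an annuity due: 132 payments of €1,500.00 at the beginning of each month.
Periodic rate r = 0.1/12 per month; n is counted in months.
PV = PMT × [(1 − (1+r)^−n)/r] × (1+r) = 1,500 × [1 − (1+r)^−132] / r × (1+r) = €120,807.89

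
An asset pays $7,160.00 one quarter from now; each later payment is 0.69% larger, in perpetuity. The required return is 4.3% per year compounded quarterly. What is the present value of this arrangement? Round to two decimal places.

$1,859,740.26

Periodic rate r = 0.043/4 per quarter.
Growing perpetuity (Gordon): PV = PMT₁ / (r − g) = 7,160 / (r − 0.0069) = $1,859,740.26.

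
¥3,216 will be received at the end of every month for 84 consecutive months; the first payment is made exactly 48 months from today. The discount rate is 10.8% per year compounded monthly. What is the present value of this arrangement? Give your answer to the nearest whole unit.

Ordinary annuity of 84 payments, first payment at period 48.
Periodic rate r = 0.108/12 per month; n is counted in months.
The ordinary-annuity PV formula values the stream one period before the first payment (period 47); discount that back 47 periods:
PV₀ = 3,216 × [1 − (1+r)^−84] / r × (1+r)^−47 = ¥124,033

¥124,033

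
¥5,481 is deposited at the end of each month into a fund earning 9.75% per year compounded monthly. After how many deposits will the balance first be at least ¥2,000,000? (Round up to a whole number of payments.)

Periodic rate r = 0.0975/12 per month; n is counted in months.
Ordinary annuity FV: 2,000,000 = 5,481 × [((1+r)^n − 1)/r].
(1+r)^n = 1 + 2,000,000 × r / 5,481, so n = ln(1 + 2,000,000·r/5,481) / ln(1+r) = 170.22.
Round up to a whole number of payments: n = 171.

171 payments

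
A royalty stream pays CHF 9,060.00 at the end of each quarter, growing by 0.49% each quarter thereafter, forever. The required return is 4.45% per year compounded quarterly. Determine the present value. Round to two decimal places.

CHF 1,455,421.69

Periodic rate r = 0.0445/4 per quarter.
Growing perpetuity (Gordon): PV = PMT₁ / (r − g) = 9,060 / (r − 0.0049) = CHF 1,455,421.69.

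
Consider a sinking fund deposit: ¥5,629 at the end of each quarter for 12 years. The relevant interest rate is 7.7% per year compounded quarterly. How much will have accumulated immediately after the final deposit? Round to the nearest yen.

This is an ordinary annuity: 48 deposits of ¥5,629 at the end of each quarter.
Periodic rate r = 0.077/4 per quarter; n is counted in quarters.
FV = PMT × [((1+r)^n − 1)/r] = 5,629 × [(1+r)^48 − 1] / r = ¥437,840

¥437,840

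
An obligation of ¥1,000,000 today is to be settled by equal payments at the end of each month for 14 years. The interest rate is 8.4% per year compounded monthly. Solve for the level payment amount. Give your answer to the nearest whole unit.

¥10,142

Level ordinary annuity; solve PV = PMT × [(1 − (1+r)^−n)/r] for PMT.
Periodic rate r = 0.084/12 per month; n is counted in months.
With n = 168: PMT = 1,000,000 / ([(1 − (1+r)^−n)/r]) = ¥10,142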